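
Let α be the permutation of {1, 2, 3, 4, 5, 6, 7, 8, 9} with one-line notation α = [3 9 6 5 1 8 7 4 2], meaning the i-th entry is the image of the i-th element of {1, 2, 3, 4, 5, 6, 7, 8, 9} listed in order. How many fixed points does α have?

1

The fixed points (elements with α(x) = x) are {7}, so there is 1.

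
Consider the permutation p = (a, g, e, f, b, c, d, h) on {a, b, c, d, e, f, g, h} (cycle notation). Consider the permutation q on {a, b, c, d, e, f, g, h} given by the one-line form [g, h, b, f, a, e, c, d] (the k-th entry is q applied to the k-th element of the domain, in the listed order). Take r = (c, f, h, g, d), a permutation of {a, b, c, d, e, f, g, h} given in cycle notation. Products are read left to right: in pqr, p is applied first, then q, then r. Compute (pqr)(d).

(pqr)(d) = r(q(p(d))). p(d) = h, then q(h) = d, then r(d) = c, so the result is c.

c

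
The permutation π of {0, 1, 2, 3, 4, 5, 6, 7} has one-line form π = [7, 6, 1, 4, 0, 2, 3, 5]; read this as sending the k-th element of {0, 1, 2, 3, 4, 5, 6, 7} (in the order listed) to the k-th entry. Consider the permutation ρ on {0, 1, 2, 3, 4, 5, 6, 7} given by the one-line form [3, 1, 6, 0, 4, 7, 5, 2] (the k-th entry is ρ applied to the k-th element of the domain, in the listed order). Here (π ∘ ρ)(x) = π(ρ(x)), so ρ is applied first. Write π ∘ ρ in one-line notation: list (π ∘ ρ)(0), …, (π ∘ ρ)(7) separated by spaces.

(π ∘ ρ)(x) = π(ρ(x)). Computing each image: π(ρ(0)) = π(3) = 4, π(ρ(1)) = π(1) = 6, π(ρ(2)) = π(6) = 3, π(ρ(3)) = π(0) = 7, π(ρ(4)) = π(4) = 0, π(ρ(5)) = π(7) = 5, π(ρ(6)) = π(5) = 2, π(ρ(7)) = π(2) = 1.
Hence π ∘ ρ = [4 6 3 7 0 5 2 1].

4 6 3 7 0 5 2 1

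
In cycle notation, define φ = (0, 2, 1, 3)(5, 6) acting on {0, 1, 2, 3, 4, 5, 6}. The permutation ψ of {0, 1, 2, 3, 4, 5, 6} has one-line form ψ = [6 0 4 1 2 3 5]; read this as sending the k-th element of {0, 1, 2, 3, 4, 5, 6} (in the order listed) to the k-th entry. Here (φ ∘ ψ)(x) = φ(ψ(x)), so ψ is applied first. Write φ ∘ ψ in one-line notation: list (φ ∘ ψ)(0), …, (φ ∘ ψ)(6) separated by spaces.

(φ ∘ ψ)(x) = φ(ψ(x)). Computing each image: φ(ψ(0)) = φ(6) = 5, φ(ψ(1)) = φ(0) = 2, φ(ψ(2)) = φ(4) = 4, φ(ψ(3)) = φ(1) = 3, φ(ψ(4)) = φ(2) = 1, φ(ψ(5)) = φ(3) = 0, φ(ψ(6)) = φ(5) = 6.
Hence φ ∘ ψ = [5 2 4 3 1 0 6].

5 2 4 3 1 0 6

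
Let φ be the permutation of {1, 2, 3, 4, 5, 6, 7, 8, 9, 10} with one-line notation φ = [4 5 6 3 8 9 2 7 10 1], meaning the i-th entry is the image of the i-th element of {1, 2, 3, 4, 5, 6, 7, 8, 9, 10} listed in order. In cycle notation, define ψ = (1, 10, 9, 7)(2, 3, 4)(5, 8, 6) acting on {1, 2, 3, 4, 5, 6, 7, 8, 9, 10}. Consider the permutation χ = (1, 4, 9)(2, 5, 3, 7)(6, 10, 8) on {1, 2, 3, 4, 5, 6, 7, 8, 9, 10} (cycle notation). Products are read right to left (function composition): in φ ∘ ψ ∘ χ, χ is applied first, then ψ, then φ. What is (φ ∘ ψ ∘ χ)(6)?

10

Chase 6: χ(6) = 10; ψ(10) = 9; φ(9) = 10. Hence (φ ∘ ψ ∘ χ)(6) = 10.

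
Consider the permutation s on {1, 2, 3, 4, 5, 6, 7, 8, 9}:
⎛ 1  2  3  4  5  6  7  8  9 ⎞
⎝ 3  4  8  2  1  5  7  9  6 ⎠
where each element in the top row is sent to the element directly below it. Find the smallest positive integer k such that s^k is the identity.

6

Decomposing into disjoint cycles gives cycle lengths 6, 2, 1.
Since disjoint cycles commute, ord(s) = lcm(6, 2) = 6.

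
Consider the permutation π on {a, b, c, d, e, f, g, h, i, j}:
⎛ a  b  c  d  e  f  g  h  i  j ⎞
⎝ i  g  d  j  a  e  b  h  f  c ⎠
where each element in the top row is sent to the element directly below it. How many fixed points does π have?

1

The fixed points (elements with π(x) = x) are {h}, so there is 1.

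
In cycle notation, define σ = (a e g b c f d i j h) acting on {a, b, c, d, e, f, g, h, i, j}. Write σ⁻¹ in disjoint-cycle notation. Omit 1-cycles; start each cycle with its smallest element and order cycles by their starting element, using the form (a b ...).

If σ sends a → b within a cycle, σ⁻¹ sends b → a; equivalently, reverse each cycle.
After reversing and putting each cycle's least element first, σ⁻¹ = (a h j i d f c b g e).

(a h j i d f c b g e)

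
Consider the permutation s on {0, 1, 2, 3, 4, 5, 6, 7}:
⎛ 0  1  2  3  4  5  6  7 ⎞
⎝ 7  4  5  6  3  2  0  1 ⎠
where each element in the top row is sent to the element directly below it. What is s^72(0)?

0

Tracing 0 → 7 → … returns to 0 after 6 steps, so 0 lies in a 6-cycle (0, 7, 1, 4, 3, 6).
Powers repeat with period 6 on this cycle, and 72 mod 6 = 0, so s^72(0) = s^0(0).
So s^72(0) = 0.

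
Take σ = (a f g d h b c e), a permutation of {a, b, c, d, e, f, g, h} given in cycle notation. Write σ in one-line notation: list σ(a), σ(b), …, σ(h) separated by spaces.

Image by image: a→f, b→c, c→e, d→h, e→a, f→g, g→d, h→b.
So the one-line form is f c e h a g d b.

f c e h a g d b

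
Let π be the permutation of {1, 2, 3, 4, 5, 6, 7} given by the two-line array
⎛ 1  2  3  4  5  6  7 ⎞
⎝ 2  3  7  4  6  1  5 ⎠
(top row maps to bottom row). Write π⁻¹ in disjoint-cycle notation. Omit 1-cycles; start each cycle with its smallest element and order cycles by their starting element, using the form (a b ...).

(1 6 5 7 3 2)

The cycle decomposition of π is (1 2 3 7 5 6).
The inverse reverses every cycle; in canonical form, π⁻¹ = (1 6 5 7 3 2).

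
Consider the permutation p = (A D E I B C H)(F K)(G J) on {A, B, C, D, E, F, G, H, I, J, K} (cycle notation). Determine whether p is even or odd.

even

The cycle lengths are 7, 2, 2.
A cycle of length ℓ contributes ℓ−1 transpositions, so p is a product of 6 + 1 + 1 = 8 transpositions — even.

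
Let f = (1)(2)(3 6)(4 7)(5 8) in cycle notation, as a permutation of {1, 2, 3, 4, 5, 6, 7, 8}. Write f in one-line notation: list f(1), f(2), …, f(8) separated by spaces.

1 2 6 7 8 3 4 5

Reading each image from the cycles: 1→1, 2→2, 3→6, 4→7, 5→8, 6→3, 7→4, 8→5.
So the one-line form is 1 2 6 7 8 3 4 5.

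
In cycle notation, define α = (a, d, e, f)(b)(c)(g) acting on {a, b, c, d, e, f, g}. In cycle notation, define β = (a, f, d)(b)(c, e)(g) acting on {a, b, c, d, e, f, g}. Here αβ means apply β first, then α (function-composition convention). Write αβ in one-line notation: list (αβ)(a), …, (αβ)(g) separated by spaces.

(αβ)(x) = α(β(x)). Computing each image: α(β(a)) = α(f) = a, α(β(b)) = α(b) = b, α(β(c)) = α(e) = f, α(β(d)) = α(a) = d, α(β(e)) = α(c) = c, α(β(f)) = α(d) = e, α(β(g)) = α(g) = g.
Hence αβ = [a b f d c e g].

a b f d c e g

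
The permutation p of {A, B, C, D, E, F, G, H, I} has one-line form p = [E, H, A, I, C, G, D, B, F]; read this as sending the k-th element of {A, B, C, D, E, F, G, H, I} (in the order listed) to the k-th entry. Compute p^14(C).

Tracing C → A → … returns to C after 3 steps, so C lies in a 3-cycle (A, E, C).
Powers repeat with period 3 on this cycle, and 14 mod 3 = 2, so p^14(C) = p^2(C).
Stepping 2 places around the cycle: C → A → E.

E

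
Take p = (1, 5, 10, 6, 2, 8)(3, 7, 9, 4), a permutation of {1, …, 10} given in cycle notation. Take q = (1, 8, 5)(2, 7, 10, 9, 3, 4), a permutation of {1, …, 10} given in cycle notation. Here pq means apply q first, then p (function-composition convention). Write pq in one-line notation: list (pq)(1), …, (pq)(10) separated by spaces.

For each element, apply q then p: 1 → 8 → 1; 2 → 7 → 9; 3 → 4 → 3; 4 → 2 → 8; 5 → 1 → 5; 6 → 6 → 2; 7 → 10 → 6; 8 → 5 → 10; 9 → 3 → 7; 10 → 9 → 4.
Collecting the images, pq = [1 9 3 8 5 2 6 10 7 4].

1 9 3 8 5 2 6 10 7 4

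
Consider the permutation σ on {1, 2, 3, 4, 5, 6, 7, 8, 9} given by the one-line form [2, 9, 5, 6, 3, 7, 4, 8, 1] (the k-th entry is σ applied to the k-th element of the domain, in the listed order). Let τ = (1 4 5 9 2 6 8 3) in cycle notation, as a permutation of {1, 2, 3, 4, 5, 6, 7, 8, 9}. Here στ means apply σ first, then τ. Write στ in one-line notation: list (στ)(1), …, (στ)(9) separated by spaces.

6 2 9 8 1 7 5 3 4

For each element, apply σ then τ: 1 → 2 → 6; 2 → 9 → 2; 3 → 5 → 9; 4 → 6 → 8; 5 → 3 → 1; 6 → 7 → 7; 7 → 4 → 5; 8 → 8 → 3; 9 → 1 → 4.
So στ in one-line form is 6 2 9 8 1 7 5 3 4.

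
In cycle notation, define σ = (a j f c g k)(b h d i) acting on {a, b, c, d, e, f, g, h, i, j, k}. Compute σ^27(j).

g

j lies in the 6-cycle (a j f c g k).
On a 6-cycle, σ^6 is the identity, so σ^27 = σ^3 there (27 ≡ 3 mod 6).
Stepping 3 places around the cycle: j → f → c → g.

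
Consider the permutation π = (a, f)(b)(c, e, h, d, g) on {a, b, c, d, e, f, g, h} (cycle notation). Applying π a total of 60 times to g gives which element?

g lies in the 5-cycle (c, e, h, d, g).
Since the cycle has length 5, π^60 acts on it the same as π^0 (60 mod 5 = 0).
So π^60(g) = g.

g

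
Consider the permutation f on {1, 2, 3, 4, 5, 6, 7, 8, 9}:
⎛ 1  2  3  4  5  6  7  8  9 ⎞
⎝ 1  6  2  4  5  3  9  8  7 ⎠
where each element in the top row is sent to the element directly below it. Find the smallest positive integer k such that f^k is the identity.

6

Decomposing into disjoint cycles gives cycle lengths 3, 2, 1, 1, 1, 1.
The order of f is the least common multiple of its cycle lengths: lcm(3, 2) = 6.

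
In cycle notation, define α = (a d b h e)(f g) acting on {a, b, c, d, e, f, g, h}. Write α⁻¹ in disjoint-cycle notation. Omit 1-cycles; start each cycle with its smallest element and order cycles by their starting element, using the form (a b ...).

If α sends a → b within a cycle, α⁻¹ sends b → a; equivalently, reverse each cycle.
After reversing and putting each cycle's least element first, α⁻¹ = (a e h b d)(f g).

(a e h b d)(f g)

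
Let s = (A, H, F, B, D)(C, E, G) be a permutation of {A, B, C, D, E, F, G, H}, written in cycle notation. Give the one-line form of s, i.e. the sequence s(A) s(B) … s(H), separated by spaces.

Image by image: A↦H, B↦D, C↦E, D↦A, E↦G, F↦B, G↦C, H↦F.
So the one-line form is H D E A G B C F.

H D E A G B C F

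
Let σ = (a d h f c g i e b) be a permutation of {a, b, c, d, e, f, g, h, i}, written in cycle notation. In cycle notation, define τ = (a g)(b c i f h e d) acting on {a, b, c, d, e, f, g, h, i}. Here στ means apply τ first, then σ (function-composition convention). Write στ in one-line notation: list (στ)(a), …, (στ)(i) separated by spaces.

For each element, apply τ then σ: a → g → i; b → c → g; c → i → e; d → b → a; e → d → h; f → h → f; g → a → d; h → e → b; i → f → c.
Collecting the images, στ = [i g e a h f d b c].

i g e a h f d b c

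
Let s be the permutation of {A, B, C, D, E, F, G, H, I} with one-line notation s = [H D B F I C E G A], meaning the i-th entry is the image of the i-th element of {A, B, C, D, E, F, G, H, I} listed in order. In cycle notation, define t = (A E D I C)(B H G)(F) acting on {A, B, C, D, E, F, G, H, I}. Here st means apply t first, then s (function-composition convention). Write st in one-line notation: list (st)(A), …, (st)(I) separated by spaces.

I G H A F C D E B

(st)(x) = s(t(x)). Computing each image: s(t(A)) = s(E) = I, s(t(B)) = s(H) = G, s(t(C)) = s(A) = H, s(t(D)) = s(I) = A, s(t(E)) = s(D) = F, s(t(F)) = s(F) = C, s(t(G)) = s(B) = D, s(t(H)) = s(G) = E, s(t(I)) = s(C) = B.
Hence st = [I G H A F C D E B].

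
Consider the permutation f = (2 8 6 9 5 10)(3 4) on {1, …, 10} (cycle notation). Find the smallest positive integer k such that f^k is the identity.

6

The disjoint cycles have lengths 6, 2, 1, 1.
The order is lcm(6, 2) = 6.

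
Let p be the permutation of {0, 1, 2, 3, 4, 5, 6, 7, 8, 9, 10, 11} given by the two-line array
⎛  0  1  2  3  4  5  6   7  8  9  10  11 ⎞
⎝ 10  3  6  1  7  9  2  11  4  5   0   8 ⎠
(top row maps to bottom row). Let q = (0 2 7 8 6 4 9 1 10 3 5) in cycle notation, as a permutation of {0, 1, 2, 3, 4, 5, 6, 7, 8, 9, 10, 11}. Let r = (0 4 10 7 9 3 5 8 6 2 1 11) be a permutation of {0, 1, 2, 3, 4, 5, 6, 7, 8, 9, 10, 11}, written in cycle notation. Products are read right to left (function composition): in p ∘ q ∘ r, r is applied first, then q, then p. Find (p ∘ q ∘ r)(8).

7

Chase 8: r(8) = 6; q(6) = 4; p(4) = 7. Hence (p ∘ q ∘ r)(8) = 7.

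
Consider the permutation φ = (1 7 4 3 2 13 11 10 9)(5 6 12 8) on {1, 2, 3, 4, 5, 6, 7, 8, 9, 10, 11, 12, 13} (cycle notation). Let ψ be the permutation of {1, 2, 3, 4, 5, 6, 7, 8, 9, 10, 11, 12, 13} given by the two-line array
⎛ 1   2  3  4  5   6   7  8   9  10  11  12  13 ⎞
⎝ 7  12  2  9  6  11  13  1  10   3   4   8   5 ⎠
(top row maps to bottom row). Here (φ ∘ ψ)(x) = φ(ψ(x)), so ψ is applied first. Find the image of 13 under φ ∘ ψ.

(φ ∘ ψ)(13) = φ(ψ(13)). ψ(13) = 5, then φ(5) = 6. So (φ ∘ ψ)(13) = 6.

6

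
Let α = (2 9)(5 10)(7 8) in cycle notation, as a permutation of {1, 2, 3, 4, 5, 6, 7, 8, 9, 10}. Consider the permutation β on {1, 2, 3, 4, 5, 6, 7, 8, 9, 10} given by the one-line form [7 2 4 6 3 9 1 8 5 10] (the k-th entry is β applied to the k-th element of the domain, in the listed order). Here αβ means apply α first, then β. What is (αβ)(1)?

First apply α: α(1) = 1, then β(1) = 7. Thus (αβ)(1) = 7.

7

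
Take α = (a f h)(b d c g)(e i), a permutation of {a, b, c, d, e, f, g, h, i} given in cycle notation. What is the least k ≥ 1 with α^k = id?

12

The disjoint cycles have lengths 4, 3, 2.
The order of α is the least common multiple of its cycle lengths: lcm(4, 3, 2) = 12.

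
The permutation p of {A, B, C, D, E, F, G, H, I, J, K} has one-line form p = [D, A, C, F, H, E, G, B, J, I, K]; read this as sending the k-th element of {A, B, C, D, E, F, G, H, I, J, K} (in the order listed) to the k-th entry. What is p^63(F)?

B

Tracing F → E → … returns to F after 6 steps, so F lies in a 6-cycle (A, D, F, E, H, B).
On a 6-cycle, p^6 is the identity, so p^63 = p^3 there (63 ≡ 3 mod 6).
Advancing 3 steps from F: F → E → H → B.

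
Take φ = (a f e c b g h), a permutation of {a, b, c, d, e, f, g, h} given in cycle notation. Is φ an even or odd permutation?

The cycle lengths are 7, 1.
A cycle of length ℓ contributes ℓ−1 transpositions, so φ is a product of 6 transpositions — even.

even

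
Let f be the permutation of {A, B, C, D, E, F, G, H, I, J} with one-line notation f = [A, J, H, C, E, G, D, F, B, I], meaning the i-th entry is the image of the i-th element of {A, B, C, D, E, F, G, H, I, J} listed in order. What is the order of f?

15

Writing f as disjoint cycles, the cycle lengths are 5, 3, 1, 1.
The order of f is the least common multiple of its cycle lengths: lcm(5, 3) = 15.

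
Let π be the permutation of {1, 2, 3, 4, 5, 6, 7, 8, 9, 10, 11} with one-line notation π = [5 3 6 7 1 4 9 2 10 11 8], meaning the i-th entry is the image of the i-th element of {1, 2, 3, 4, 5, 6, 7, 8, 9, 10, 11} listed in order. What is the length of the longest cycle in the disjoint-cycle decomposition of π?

Decomposing into disjoint cycles gives (1 5)(2 3 6 4 7 9 10 11 8); the longest has length 9.

9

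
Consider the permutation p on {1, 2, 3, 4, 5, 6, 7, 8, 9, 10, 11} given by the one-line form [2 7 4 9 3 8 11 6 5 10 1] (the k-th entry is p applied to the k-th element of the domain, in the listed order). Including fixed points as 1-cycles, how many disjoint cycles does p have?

The cycle decomposition is (1 2 7 11)(3 4 9 5)(6 8)(10), which has 4 cycles (counting 1-cycles).

4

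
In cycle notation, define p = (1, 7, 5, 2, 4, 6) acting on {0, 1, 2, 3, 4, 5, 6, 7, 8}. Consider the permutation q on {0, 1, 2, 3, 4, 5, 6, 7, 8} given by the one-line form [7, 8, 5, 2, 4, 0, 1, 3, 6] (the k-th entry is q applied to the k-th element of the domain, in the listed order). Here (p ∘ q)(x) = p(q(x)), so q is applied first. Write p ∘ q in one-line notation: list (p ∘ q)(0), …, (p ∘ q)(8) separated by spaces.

5 8 2 4 6 0 7 3 1

(p ∘ q)(x) = p(q(x)). Computing each image: p(q(0)) = p(7) = 5, p(q(1)) = p(8) = 8, p(q(2)) = p(5) = 2, p(q(3)) = p(2) = 4, p(q(4)) = p(4) = 6, p(q(5)) = p(0) = 0, p(q(6)) = p(1) = 7, p(q(7)) = p(3) = 3, p(q(8)) = p(6) = 1.
Hence p ∘ q = [5 8 2 4 6 0 7 3 1].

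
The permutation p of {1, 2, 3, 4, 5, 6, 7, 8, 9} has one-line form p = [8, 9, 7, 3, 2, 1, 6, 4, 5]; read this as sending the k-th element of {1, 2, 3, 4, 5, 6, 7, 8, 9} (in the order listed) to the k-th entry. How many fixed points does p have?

No element satisfies p(x) = x, so there are 0 fixed points.

0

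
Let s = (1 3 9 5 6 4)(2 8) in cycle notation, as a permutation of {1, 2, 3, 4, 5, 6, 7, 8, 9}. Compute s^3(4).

4 lies in the 6-cycle (1 3 9 5 6 4).
Advancing 3 steps from 4: 4 → 1 → 3 → 9.

9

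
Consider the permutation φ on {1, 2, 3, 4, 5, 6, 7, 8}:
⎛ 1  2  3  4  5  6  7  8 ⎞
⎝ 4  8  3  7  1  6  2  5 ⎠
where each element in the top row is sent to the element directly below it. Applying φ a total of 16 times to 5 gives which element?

2

Tracing 5 → 1 → … returns to 5 after 6 steps, so 5 lies in a 6-cycle (1, 4, 7, 2, 8, 5).
On a 6-cycle, φ^6 is the identity, so φ^16 = φ^4 there (16 ≡ 4 mod 6).
Advancing 4 steps from 5: 5 → 1 → 4 → 7 → 2.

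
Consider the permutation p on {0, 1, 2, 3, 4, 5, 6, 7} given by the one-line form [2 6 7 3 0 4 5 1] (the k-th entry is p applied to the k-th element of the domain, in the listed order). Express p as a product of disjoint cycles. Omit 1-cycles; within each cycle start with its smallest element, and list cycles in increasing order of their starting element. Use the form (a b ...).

(0 2 7 1 6 5 4)

From 0: 0 → 2 → 7 → 1 → 6 → 5 → 4 → 0, closing the cycle (0 2 7 1 6 5 4).
Continuing from each remaining unvisited element yields (0 2 7 1 6 5 4).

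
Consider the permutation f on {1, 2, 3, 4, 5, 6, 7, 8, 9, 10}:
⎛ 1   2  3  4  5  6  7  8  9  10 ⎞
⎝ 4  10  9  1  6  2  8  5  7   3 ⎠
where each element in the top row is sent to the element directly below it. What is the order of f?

8

Decomposing into disjoint cycles gives cycle lengths 8, 2.
Since disjoint cycles commute, ord(f) = lcm(8, 2) = 8.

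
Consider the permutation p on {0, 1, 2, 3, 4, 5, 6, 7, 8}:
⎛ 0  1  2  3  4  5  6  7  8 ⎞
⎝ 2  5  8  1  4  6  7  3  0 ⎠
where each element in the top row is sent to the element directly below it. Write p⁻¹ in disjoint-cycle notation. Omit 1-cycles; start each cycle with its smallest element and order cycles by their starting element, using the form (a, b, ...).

First write p in disjoint cycles: (0, 2, 8)(1, 5, 6, 7, 3).
The inverse reverses every cycle; in canonical form, p⁻¹ = (0, 8, 2)(1, 3, 7, 6, 5).

(0, 8, 2)(1, 3, 7, 6, 5)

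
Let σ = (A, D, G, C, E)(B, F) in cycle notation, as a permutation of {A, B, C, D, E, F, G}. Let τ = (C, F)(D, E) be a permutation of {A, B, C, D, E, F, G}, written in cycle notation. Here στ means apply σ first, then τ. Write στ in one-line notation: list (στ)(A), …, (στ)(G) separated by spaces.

E C D G A B F

(στ)(x) = τ(σ(x)). Computing each image: τ(σ(A)) = τ(D) = E, τ(σ(B)) = τ(F) = C, τ(σ(C)) = τ(E) = D, τ(σ(D)) = τ(G) = G, τ(σ(E)) = τ(A) = A, τ(σ(F)) = τ(B) = B, τ(σ(G)) = τ(C) = F.
Hence στ = [E C D G A B F].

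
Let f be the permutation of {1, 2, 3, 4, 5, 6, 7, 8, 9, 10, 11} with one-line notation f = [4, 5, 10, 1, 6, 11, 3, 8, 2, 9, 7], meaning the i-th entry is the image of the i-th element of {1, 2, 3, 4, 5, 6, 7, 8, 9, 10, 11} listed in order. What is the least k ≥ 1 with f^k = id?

The disjoint-cycle form of f has cycle lengths 8, 2, 1.
The order is lcm(8, 2) = 8.

8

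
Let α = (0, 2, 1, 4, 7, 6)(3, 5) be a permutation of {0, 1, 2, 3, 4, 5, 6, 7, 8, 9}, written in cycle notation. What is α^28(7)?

1

7 lies in the 6-cycle (0, 2, 1, 4, 7, 6).
On a 6-cycle, α^6 is the identity, so α^28 = α^4 there (28 ≡ 4 mod 6).
Advancing 4 steps from 7: 7 → 6 → 0 → 2 → 1.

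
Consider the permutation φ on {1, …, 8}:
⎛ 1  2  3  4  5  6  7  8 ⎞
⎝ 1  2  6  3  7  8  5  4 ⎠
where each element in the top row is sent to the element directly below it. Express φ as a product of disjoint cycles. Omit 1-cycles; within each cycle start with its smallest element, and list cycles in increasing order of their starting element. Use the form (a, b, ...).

(3, 6, 8, 4)(5, 7)

From 3: 3 → 6 → 8 → 4 → 3, closing the cycle (3, 6, 8, 4).
Continuing from each remaining unvisited element yields (3, 6, 8, 4)(5, 7).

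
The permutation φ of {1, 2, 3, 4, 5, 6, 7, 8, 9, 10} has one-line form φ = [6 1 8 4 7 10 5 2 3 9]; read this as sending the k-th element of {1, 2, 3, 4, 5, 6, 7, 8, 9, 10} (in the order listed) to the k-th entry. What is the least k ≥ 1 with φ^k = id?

14

Decomposing into disjoint cycles gives cycle lengths 7, 2, 1.
The order of φ is the least common multiple of its cycle lengths: lcm(7, 2) = 14.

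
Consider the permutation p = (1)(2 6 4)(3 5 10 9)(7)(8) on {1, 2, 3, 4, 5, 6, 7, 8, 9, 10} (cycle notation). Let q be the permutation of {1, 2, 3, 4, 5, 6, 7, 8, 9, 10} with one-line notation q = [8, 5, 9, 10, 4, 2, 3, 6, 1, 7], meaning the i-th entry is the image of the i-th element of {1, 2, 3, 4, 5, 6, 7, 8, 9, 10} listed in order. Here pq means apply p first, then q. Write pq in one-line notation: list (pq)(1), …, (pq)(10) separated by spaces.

(pq)(x) = q(p(x)). Computing each image: q(p(1)) = q(1) = 8, q(p(2)) = q(6) = 2, q(p(3)) = q(5) = 4, q(p(4)) = q(2) = 5, q(p(5)) = q(10) = 7, q(p(6)) = q(4) = 10, q(p(7)) = q(7) = 3, q(p(8)) = q(8) = 6, q(p(9)) = q(3) = 9, q(p(10)) = q(9) = 1.
Hence pq = [8 2 4 5 7 10 3 6 9 1].

8 2 4 5 7 10 3 6 9 1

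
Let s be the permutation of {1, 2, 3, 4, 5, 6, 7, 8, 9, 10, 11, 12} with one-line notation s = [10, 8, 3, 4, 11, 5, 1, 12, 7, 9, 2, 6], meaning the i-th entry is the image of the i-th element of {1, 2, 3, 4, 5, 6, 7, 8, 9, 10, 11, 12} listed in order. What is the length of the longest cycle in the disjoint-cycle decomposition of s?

Decomposing into disjoint cycles gives (1 10 9 7)(2 8 12 6 5 11); the longest has length 6.

6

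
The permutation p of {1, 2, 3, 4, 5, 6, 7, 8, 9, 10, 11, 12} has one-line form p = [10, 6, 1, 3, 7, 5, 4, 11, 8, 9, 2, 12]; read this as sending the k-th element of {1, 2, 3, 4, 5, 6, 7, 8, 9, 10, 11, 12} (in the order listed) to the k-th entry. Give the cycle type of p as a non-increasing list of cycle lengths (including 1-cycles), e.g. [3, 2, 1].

The disjoint cycles are (1 10 9 8 11 2 6 5 7 4 3)(12), with lengths 11, 1 in non-increasing order.

[11, 1]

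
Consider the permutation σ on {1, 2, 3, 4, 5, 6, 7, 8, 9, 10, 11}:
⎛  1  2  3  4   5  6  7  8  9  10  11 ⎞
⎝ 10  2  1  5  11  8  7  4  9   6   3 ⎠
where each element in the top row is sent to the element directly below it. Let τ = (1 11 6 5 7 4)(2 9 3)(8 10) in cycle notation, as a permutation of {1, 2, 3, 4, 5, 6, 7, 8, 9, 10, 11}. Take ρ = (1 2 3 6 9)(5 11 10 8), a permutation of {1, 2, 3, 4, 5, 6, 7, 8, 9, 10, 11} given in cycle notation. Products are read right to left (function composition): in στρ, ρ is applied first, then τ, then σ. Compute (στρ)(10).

Apply the permutations in order: ρ(10) = 8, then τ(8) = 10, then σ(10) = 6. So (στρ)(10) = 6.

6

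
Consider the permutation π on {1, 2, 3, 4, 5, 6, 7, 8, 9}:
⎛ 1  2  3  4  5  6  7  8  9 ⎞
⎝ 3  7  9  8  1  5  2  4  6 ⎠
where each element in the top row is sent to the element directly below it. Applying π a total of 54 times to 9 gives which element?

Tracing 9 → 6 → … returns to 9 after 5 steps, so 9 lies in a 5-cycle (1 3 9 6 5).
Since the cycle has length 5, π^54 acts on it the same as π^4 (54 mod 5 = 4).
Stepping 4 places around the cycle: 9 → 6 → 5 → 1 → 3.

3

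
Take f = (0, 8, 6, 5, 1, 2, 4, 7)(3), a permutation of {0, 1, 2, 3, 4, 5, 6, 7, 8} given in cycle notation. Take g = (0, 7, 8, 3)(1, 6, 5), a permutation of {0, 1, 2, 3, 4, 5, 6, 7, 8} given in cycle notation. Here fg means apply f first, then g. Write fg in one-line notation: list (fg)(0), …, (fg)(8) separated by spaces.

(fg)(x) = g(f(x)). Computing each image: g(f(0)) = g(8) = 3, g(f(1)) = g(2) = 2, g(f(2)) = g(4) = 4, g(f(3)) = g(3) = 0, g(f(4)) = g(7) = 8, g(f(5)) = g(1) = 6, g(f(6)) = g(5) = 1, g(f(7)) = g(0) = 7, g(f(8)) = g(6) = 5.
Hence fg = [3 2 4 0 8 6 1 7 5].

3 2 4 0 8 6 1 7 5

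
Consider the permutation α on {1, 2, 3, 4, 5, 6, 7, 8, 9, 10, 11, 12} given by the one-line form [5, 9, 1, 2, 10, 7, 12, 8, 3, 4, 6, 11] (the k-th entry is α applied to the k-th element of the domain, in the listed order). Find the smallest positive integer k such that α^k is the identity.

28

Writing α as disjoint cycles, the cycle lengths are 7, 4, 1.
The order is lcm(7, 4) = 28.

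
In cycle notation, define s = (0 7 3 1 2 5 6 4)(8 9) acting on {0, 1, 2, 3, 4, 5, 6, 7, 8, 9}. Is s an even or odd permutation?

The cycle lengths are 8, 2.
A cycle is odd iff its length is even; s has 2 even-length cycles, so sgn(s) = (−1)^2 and s is even.

even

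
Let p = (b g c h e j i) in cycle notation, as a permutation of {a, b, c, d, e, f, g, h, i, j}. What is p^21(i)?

i lies in the 7-cycle (b g c h e j i).
Powers repeat with period 7 on this cycle, and 21 mod 7 = 0, so p^21(i) = p^0(i).
So p^21(i) = i.

i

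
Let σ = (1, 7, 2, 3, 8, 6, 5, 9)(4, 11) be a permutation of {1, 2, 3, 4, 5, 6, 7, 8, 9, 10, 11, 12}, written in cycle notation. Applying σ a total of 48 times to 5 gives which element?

5 lies in the 8-cycle (1, 7, 2, 3, 8, 6, 5, 9).
Since the cycle has length 8, σ^48 acts on it the same as σ^0 (48 mod 8 = 0).
So σ^48(5) = 5.

5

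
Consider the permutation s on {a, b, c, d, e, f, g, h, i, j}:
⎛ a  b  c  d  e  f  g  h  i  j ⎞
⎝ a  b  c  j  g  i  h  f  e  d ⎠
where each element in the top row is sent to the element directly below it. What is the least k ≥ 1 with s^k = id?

The disjoint-cycle form of s has cycle lengths 5, 2, 1, 1, 1.
The order is lcm(5, 2) = 10.

10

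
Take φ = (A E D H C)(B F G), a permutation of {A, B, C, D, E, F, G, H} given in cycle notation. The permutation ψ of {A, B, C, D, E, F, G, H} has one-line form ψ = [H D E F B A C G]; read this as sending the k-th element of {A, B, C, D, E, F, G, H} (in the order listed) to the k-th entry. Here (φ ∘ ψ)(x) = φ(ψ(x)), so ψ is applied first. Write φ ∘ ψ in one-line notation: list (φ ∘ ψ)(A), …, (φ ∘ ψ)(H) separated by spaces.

C H D G F E A B

(φ ∘ ψ)(x) = φ(ψ(x)). Computing each image: φ(ψ(A)) = φ(H) = C, φ(ψ(B)) = φ(D) = H, φ(ψ(C)) = φ(E) = D, φ(ψ(D)) = φ(F) = G, φ(ψ(E)) = φ(B) = F, φ(ψ(F)) = φ(A) = E, φ(ψ(G)) = φ(C) = A, φ(ψ(H)) = φ(G) = B.
Hence φ ∘ ψ = [C H D G F E A B].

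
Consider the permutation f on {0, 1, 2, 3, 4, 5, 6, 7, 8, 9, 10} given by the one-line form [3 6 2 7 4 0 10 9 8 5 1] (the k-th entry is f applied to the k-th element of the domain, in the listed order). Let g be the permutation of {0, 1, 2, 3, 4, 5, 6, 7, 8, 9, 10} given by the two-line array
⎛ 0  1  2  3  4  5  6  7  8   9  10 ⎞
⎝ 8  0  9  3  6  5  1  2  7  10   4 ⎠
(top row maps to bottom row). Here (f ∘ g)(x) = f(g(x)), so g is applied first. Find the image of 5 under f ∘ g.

(f ∘ g)(5) = f(g(5)). g(5) = 5, then f(5) = 0. So (f ∘ g)(5) = 0.

0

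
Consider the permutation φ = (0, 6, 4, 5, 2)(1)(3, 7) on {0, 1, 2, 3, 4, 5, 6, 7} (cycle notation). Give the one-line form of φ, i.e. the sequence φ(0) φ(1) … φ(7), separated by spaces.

6 1 0 7 5 2 4 3

Each element maps to the next entry in its cycle (wrapping to the front): 0→6, 1→1, 2→0, 3→7, 4→5, 5→2, 6→4, 7→3.
So the one-line form is 6 1 0 7 5 2 4 3.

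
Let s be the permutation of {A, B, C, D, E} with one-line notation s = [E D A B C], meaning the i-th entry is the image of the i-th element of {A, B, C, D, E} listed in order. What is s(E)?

E is element number 5 of the domain, and entry number 5 of the one-line form is C, so s(E) = C.

C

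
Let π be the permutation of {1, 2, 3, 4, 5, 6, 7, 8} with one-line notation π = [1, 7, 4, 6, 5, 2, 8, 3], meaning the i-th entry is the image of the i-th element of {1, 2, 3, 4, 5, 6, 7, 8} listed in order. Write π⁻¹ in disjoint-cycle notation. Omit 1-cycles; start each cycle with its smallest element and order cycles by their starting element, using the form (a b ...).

First write π in disjoint cycles: (2 7 8 3 4 6).
The inverse reverses every cycle; in canonical form, π⁻¹ = (2 6 4 3 8 7).

(2 6 4 3 8 7)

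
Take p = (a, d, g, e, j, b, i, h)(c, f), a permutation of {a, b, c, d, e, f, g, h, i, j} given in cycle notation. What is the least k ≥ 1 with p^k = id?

8

The cycle type of p is (8, 2).
Since disjoint cycles commute, ord(p) = lcm(8, 2) = 8.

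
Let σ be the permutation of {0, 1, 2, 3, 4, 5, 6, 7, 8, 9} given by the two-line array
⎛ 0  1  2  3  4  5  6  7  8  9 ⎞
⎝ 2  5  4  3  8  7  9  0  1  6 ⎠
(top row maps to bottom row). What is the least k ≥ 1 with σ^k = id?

The disjoint-cycle form of σ has cycle lengths 7, 2, 1.
The order is lcm(7, 2) = 14.

14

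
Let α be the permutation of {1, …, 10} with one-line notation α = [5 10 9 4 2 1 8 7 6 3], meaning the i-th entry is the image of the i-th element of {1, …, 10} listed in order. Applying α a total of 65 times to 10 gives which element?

9

Tracing 10 → 3 → … returns to 10 after 7 steps, so 10 lies in a 7-cycle (1 5 2 10 3 9 6).
Since the cycle has length 7, α^65 acts on it the same as α^2 (65 mod 7 = 2).
Stepping 2 places around the cycle: 10 → 3 → 9.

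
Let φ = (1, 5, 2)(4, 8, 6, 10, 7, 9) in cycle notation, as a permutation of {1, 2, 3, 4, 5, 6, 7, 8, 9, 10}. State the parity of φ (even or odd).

The cycle lengths are 6, 3, 1.
A cycle of length ℓ contributes ℓ−1 transpositions, so φ is a product of 5 + 2 = 7 transpositions — odd.

odd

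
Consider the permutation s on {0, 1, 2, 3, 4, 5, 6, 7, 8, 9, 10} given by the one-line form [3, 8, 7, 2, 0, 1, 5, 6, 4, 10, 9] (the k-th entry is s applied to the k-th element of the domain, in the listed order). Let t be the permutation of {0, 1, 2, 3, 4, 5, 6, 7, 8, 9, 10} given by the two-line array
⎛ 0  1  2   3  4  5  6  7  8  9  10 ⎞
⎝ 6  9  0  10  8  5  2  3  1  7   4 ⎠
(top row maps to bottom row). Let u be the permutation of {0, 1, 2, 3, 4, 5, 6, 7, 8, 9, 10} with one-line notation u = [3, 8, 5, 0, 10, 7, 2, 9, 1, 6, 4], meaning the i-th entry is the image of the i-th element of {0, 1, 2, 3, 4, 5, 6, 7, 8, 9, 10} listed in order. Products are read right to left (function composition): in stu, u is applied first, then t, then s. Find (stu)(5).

2

(stu)(5) = s(t(u(5))). u(5) = 7, then t(7) = 3, then s(3) = 2, so the result is 2.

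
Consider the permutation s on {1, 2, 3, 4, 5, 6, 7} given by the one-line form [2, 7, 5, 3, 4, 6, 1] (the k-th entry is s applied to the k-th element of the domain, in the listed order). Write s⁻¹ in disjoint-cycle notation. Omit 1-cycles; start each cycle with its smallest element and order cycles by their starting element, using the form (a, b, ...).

First write s in disjoint cycles: (1, 2, 7)(3, 5, 4).
Reversing each cycle (and rotating so the smallest element leads) gives s⁻¹ = (1, 7, 2)(3, 4, 5).

(1, 7, 2)(3, 4, 5)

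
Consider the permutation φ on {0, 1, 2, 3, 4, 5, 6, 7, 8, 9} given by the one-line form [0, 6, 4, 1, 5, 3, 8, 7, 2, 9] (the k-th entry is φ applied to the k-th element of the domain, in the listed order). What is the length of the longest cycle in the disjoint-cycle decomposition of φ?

7

Decomposing into disjoint cycles gives (1, 6, 8, 2, 4, 5, 3); the longest has length 7.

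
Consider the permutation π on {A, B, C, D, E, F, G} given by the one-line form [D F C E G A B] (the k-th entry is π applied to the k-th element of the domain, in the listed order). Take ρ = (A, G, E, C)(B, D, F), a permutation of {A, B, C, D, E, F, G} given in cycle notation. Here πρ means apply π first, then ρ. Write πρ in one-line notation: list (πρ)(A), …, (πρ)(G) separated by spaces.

(πρ)(x) = ρ(π(x)). Computing each image: ρ(π(A)) = ρ(D) = F, ρ(π(B)) = ρ(F) = B, ρ(π(C)) = ρ(C) = A, ρ(π(D)) = ρ(E) = C, ρ(π(E)) = ρ(G) = E, ρ(π(F)) = ρ(A) = G, ρ(π(G)) = ρ(B) = D.
Hence πρ = [F B A C E G D].

F B A C E G D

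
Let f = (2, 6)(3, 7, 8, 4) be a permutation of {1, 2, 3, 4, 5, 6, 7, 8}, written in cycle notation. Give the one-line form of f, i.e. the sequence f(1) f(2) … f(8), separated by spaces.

1 6 7 3 5 2 8 4

Each element maps to the next entry in its cycle (wrapping to the front): 1↦1, 2↦6, 3↦7, 4↦3, 5↦5, 6↦2, 7↦8, 8↦4.
So the one-line form is 1 6 7 3 5 2 8 4.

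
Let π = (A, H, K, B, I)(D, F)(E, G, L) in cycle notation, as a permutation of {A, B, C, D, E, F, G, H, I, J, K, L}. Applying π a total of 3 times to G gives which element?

G lies in the 3-cycle (E, G, L).
Since the cycle has length 3, π^3 acts on it the same as π^0 (3 mod 3 = 0).
So π^3(G) = G.

G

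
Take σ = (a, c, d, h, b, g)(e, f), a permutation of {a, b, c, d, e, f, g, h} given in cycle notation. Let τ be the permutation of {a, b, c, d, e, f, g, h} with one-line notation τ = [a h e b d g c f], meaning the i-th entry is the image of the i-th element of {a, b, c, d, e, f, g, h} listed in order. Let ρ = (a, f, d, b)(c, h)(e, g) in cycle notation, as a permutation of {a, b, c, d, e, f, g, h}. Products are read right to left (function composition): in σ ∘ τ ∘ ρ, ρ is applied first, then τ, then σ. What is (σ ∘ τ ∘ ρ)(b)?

c

(σ ∘ τ ∘ ρ)(b) = σ(τ(ρ(b))). ρ(b) = a, then τ(a) = a, then σ(a) = c, so the result is c.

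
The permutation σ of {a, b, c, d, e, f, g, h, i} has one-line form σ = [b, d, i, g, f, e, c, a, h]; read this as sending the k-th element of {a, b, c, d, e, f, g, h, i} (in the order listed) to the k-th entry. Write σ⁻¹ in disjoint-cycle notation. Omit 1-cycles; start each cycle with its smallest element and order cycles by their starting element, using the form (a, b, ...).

(a, h, i, c, g, d, b)(e, f)

First write σ in disjoint cycles: (a, b, d, g, c, i, h)(e, f).
The inverse reverses every cycle; in canonical form, σ⁻¹ = (a, h, i, c, g, d, b)(e, f).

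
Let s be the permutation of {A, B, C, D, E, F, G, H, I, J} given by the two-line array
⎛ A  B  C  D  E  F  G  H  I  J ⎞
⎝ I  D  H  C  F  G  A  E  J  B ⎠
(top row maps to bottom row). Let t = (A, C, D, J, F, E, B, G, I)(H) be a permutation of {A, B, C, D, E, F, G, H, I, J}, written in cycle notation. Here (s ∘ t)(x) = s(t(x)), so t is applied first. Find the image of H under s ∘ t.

t(H) = H, then s(H) = E; composing gives (s ∘ t)(H) = E.

E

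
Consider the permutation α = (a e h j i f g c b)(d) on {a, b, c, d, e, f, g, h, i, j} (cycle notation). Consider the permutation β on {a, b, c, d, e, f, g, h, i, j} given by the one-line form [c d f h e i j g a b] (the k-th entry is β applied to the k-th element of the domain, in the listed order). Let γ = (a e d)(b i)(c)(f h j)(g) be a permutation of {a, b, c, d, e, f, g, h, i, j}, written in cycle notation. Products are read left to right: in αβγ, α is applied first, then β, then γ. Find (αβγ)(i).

b

Chase i: α(i) = f; β(f) = i; γ(i) = b. Hence (αβγ)(i) = b.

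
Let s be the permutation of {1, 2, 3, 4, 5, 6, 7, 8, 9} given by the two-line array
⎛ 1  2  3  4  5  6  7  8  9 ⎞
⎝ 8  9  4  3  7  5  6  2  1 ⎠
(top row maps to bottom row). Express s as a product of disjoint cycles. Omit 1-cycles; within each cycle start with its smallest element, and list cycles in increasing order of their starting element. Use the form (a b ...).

(1 8 2 9)(3 4)(5 7 6)

Iterating s from 1 gives 1 → 8 → 2 → 9 → 1; that is the 4-cycle (1 8 2 9).
Repeating from the next unused element and collecting all non-trivial cycles gives (1 8 2 9)(3 4)(5 7 6).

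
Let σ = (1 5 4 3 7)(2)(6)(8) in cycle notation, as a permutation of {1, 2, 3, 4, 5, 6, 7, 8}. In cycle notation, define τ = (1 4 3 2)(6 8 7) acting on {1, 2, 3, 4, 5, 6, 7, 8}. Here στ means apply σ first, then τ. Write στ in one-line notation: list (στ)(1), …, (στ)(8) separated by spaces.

Chase each element through σ then τ: 1 → 5 → 5; 2 → 2 → 1; 3 → 7 → 6; 4 → 3 → 2; 5 → 4 → 3; 6 → 6 → 8; 7 → 1 → 4; 8 → 8 → 7.
So στ in one-line form is 5 1 6 2 3 8 4 7.

5 1 6 2 3 8 4 7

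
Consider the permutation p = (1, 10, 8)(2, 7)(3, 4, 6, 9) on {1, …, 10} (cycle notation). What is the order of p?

12

The disjoint cycles have lengths 4, 3, 2, 1.
The order of p is the least common multiple of its cycle lengths: lcm(4, 3, 2) = 12.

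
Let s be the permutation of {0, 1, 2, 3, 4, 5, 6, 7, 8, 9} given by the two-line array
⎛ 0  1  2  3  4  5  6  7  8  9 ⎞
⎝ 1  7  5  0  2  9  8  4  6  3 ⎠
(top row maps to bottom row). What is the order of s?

8

The disjoint-cycle form of s has cycle lengths 8, 2.
The order is lcm(8, 2) = 8.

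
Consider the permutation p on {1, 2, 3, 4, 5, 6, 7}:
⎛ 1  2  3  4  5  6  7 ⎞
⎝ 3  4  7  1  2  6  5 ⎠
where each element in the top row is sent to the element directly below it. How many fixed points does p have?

1

The fixed points (elements with p(x) = x) are {6}, so there is 1.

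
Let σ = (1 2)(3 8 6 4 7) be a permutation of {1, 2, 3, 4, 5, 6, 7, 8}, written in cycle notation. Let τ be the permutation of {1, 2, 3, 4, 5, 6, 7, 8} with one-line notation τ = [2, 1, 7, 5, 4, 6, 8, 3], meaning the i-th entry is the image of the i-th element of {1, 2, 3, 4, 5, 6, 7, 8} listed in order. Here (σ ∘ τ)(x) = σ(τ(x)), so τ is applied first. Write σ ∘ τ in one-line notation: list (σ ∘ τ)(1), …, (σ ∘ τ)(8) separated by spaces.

Chase each element through τ then σ: 1 → 2 → 1; 2 → 1 → 2; 3 → 7 → 3; 4 → 5 → 5; 5 → 4 → 7; 6 → 6 → 4; 7 → 8 → 6; 8 → 3 → 8.
So σ ∘ τ in one-line form is 1 2 3 5 7 4 6 8.

1 2 3 5 7 4 6 8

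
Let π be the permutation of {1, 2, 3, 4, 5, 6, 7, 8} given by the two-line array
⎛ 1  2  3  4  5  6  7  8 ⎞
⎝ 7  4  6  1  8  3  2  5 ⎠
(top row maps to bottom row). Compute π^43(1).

4

Tracing 1 → 7 → … returns to 1 after 4 steps, so 1 lies in a 4-cycle (1 7 2 4).
On a 4-cycle, π^4 is the identity, so π^43 = π^3 there (43 ≡ 3 mod 4).
Stepping 3 places around the cycle: 1 → 7 → 2 → 4.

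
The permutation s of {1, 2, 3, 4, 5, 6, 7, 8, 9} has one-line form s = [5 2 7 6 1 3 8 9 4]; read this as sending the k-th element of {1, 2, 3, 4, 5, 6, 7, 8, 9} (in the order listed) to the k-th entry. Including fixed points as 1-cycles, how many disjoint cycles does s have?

3

The cycle decomposition is (1 5)(2)(3 7 8 9 4 6), which has 3 cycles (counting 1-cycles).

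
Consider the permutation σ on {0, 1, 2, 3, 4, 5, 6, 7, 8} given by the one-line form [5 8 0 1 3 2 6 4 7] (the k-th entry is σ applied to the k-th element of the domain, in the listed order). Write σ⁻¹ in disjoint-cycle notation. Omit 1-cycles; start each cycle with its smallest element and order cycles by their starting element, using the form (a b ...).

(0 2 5)(1 3 4 7 8)

First write σ in disjoint cycles: (0 5 2)(1 8 7 4 3).
Reversing each cycle (and rotating so the smallest element leads) gives σ⁻¹ = (0 2 5)(1 3 4 7 8).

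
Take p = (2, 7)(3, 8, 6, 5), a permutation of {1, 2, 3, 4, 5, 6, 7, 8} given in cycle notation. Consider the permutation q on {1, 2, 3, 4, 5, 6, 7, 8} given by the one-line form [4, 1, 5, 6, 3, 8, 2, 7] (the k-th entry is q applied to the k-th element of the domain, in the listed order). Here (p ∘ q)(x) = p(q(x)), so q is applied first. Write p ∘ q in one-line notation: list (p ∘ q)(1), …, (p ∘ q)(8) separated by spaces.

Chase each element through q then p: 1 → 4 → 4; 2 → 1 → 1; 3 → 5 → 3; 4 → 6 → 5; 5 → 3 → 8; 6 → 8 → 6; 7 → 2 → 7; 8 → 7 → 2.
Collecting the images, p ∘ q = [4 1 3 5 8 6 7 2].

4 1 3 5 8 6 7 2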